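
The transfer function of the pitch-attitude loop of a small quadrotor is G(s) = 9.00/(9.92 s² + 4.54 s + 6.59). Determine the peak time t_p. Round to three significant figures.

t_p ≈ 4.02 s

Dividing through by 9.92: denominator becomes s² + 0.4577 s + 0.6643.
So ω_n = √0.6643 = 0.815 rad/s and ζ = 0.4577/(2·0.815) = 0.281.
The damped frequency ω_d = ω_n√(1−ζ²) = 0.782 rad/s. t_p = π/ω_d = 4.02 s.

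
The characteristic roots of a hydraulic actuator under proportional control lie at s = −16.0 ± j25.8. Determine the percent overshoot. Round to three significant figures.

With σ = 16.0, ω_d = 25.8: ω_n = √(σ²+ω_d²) = 30.4 rad/s, ζ = σ/ω_n = 0.527.
%OS = 100·exp(−πζ/√(1−ζ²)) = 14.3%.

%OS ≈ 14.3%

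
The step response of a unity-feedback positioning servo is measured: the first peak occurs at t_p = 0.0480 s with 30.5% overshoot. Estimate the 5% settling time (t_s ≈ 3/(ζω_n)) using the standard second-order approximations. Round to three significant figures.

The overshoot fixes ζ = −ln(OS)/√(π²+ln²(OS)) = 0.354.
From t_p = π/ω_d, ω_d = π/0.0480 = 65.4 rad/s, so ω_n = ω_d/√(1−ζ²) = 70.0 rad/s.
t_s ≈ 3/(ζω_n) = 3/(0.354·70.0) = 0.121 s.

t_s ≈ 0.121 s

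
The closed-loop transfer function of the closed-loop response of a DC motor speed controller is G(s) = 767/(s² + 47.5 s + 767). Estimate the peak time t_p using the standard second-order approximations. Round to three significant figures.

t_p ≈ 0.221 s

Matching coefficients with s² + 2ζω_n s + ω_n² gives ω_n² = 767 ⇒ ω_n = 27.7 rad/s, and ζ = 47.5/(2ω_n) = 0.858.
The damped frequency ω_d = ω_n√(1−ζ²) = 14.2 rad/s. Then t_p = π/ω_d = 0.221 s.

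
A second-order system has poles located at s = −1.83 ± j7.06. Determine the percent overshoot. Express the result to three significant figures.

%OS ≈ 44.3%

The poles are at −σ ± jω_d with σ = 1.83 and ω_d = 7.06, so ω_n = √(σ²+ω_d²) = 7.29 rad/s and ζ = σ/ω_n = 0.251.
%OS = 100·exp(−πζ/√(1−ζ²)) = 44.3%.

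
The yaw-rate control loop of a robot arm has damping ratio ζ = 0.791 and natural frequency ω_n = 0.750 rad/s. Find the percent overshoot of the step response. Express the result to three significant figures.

For an underdamped second-order system, %OS = 100·exp(−πζ/√(1−ζ²)).
πζ/√(1−ζ²) = π·0.791/√(1−0.626) = 4.062, so %OS = 100·e^(−4.062) = 1.72%.

%OS ≈ 1.72%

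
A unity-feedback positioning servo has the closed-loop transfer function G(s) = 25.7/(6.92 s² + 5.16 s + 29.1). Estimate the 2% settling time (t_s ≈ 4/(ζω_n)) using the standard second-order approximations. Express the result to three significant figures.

t_s ≈ 10.7 s

Dividing through by 6.92: denominator becomes s² + 0.7457 s + 4.205.
So ω_n = √4.205 = 2.05 rad/s and ζ = 0.7457/(2·2.05) = 0.182.
t_s ≈ 4/(ζω_n) = 10.7 s.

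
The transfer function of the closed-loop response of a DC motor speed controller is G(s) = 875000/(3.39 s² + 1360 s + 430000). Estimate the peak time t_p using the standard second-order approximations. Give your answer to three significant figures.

Dividing through by 3.39: denominator becomes s² + 401.2 s + 126800.
So ω_n = √126800 = 356 rad/s and ζ = 401.2/(2·356) = 0.563.
ω_d = 356·√(1 − 0.563²) = 294 rad/s. t_p = π/ω_d = 0.0107 s.

t_p ≈ 0.0107 s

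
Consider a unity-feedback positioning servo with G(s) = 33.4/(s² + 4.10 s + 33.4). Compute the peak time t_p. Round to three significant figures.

ω_n = √33.4 = 5.78 rad/s; ζ = 4.10/(2·5.78) = 0.355.
The damped frequency ω_d = ω_n√(1−ζ²) = 5.40 rad/s. Then t_p = π/ω_d = 0.581 s.

t_p ≈ 0.581 s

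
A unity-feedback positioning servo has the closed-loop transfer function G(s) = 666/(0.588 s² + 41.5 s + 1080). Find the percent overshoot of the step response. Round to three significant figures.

%OS ≈ 1.05%

Dividing through by 0.588: denominator becomes s² + 70.58 s + 1837.
So ω_n = √1837 = 42.9 rad/s and ζ = 70.58/(2·42.9) = 0.823.
%OS = 100·exp(−πζ/√(1−ζ²)) = 1.05%.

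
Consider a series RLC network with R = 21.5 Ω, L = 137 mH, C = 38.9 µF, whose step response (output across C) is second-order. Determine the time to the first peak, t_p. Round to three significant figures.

t_p ≈ 0.00737 s

For a series RLC circuit (capacitor voltage as output), ω_n = 1/√(LC) = 1/√(137 mH · 38.9 µF) = 433 rad/s.
ζ = (R/2)·√(C/L) = (21.5/2)·√(38.9 µF/137 mH) = 0.181.
The damped frequency ω_d = ω_n√(1−ζ²) = 426 rad/s. t_p = π/ω_d = 0.00737 s.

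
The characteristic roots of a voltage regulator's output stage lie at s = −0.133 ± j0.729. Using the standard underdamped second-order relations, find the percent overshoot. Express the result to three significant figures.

With σ = 0.133, ω_d = 0.729: ω_n = √(σ²+ω_d²) = 0.741 rad/s, ζ = σ/ω_n = 0.179.
Overshoot: exp(−π·0.179/√(1−0.179²)) = 0.564, i.e. 56.4%.

%OS ≈ 56.4%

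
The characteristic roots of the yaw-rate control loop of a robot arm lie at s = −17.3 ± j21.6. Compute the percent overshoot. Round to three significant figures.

%OS ≈ 8.08%

The poles are at −σ ± jω_d with σ = 17.3 and ω_d = 21.6, so ω_n = √(σ²+ω_d²) = 27.7 rad/s and ζ = σ/ω_n = 0.625.
%OS = 100 e^{−πζ/√(1−ζ²)} with ζ = 0.625 gives 8.08%.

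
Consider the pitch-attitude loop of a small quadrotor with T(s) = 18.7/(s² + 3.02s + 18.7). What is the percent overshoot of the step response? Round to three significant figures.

Matching coefficients with s² + 2ζω_n s + ω_n² gives ω_n² = 18.7 ⇒ ω_n = 4.32 rad/s, and ζ = 3.02/(2ω_n) = 0.349.
Overshoot: exp(−π·0.349/√(1−0.349²)) = 0.310, i.e. 31.0%.

%OS ≈ 31.0%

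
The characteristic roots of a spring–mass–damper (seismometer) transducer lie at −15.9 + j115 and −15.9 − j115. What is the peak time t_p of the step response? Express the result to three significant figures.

t_p ≈ 0.0273 s

t_p = π/ω_d with ω_d = 115 (the imaginary part), so t_p = 0.0273 s.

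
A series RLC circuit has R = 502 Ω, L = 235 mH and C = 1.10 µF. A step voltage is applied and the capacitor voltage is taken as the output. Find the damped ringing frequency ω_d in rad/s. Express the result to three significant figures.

ω_d ≈ 1650 rad/s

For a series RLC circuit (capacitor voltage as output), ω_n = 1/√(LC) = 1/√(235 mH · 1.10 µF) = 1970 rad/s.
ζ = (R/2)·√(C/L) = (502/2)·√(1.10 µF/235 mH) = 0.543.
The damped frequency ω_d = ω_n√(1−ζ²) = 1650 rad/s.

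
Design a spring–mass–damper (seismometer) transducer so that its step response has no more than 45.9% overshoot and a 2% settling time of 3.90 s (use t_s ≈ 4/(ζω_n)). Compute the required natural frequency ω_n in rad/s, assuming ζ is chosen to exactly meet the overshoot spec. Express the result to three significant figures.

Inverting the overshoot relation: ζ = |ln 0.459|/√(π² + ln²0.459) = 0.241.
Then ω_n = 4/(ζ t_s) = 4/(0.241 × 3.90) = 4.26 rad/s.

ω_n ≈ 4.26 rad/s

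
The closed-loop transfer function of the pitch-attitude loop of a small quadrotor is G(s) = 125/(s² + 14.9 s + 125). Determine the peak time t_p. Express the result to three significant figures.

ω_n = √125 = 11.2 rad/s; ζ = 14.9/(2·11.2) = 0.666.
ω_d = ω_n√(1−ζ²) = 8.34 rad/s. Then t_p = π/ω_d = 0.377 s.

t_p ≈ 0.377 s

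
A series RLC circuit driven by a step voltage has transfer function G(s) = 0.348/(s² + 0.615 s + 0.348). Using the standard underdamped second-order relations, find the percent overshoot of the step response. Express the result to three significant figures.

%OS ≈ 14.7%

Matching coefficients with s² + 2ζω_n s + ω_n² gives ω_n² = 0.348 ⇒ ω_n = 0.590 rad/s, and ζ = 0.615/(2ω_n) = 0.521.
%OS = 100 e^{−πζ/√(1−ζ²)} with ζ = 0.521 gives 14.7%.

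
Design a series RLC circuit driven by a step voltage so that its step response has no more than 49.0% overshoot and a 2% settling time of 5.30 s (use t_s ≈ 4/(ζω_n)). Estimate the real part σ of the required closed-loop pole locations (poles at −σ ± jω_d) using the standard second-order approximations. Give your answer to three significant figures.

The settling-time spec alone fixes σ = ζω_n = 4/t_s = 4/5.30 = 0.755.
(Overshoot then fixes ζ = 0.221 and hence ω_d = σ·√(1−ζ²)/ζ = 3.32 rad/s.)

σ ≈ 0.755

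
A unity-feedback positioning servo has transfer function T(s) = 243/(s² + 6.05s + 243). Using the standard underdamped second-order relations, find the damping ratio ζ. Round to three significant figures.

ζ ≈ 0.194

ω_n = √243 = 15.6 rad/s; ζ = 6.05/(2·15.6) = 0.194.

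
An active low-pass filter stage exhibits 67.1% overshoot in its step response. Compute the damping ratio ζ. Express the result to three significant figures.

Inverting the overshoot relation: ζ = |ln 0.671|/√(π² + ln²0.671) = 0.126.

ζ ≈ 0.126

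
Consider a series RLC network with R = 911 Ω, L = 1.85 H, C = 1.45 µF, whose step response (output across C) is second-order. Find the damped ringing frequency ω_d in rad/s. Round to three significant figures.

ω_d ≈ 559 rad/s

For a series RLC circuit (capacitor voltage as output), ω_n = 1/√(LC) = 1/√(1.85 H · 1.45 µF) = 611 rad/s.
ζ = (R/2)·√(C/L) = (911/2)·√(1.45 µF/1.85 H) = 0.403.
ω_d = 611·√(1 − 0.403²) = 559 rad/s.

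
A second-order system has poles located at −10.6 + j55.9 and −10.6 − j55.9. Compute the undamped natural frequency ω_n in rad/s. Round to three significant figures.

ω_n ≈ 56.9 rad/s

The poles are at −σ ± jω_d with σ = 10.6 and ω_d = 55.9, so ω_n = √(σ²+ω_d²) = 56.9 rad/s and ζ = σ/ω_n = 0.186.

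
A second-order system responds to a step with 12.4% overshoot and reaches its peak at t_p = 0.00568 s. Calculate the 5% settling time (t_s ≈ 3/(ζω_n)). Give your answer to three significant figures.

t_s ≈ 0.00816 s

ζ from %OS: ζ = |ln 0.124|/√(π²+ln²0.124) = 0.553.
From t_p = π/ω_d, ω_d = π/0.00568 = 553 rad/s, so ω_n = ω_d/√(1−ζ²) = 664 rad/s.
t_s ≈ 3/(ζω_n) = 3/(0.553·664) = 0.00816 s.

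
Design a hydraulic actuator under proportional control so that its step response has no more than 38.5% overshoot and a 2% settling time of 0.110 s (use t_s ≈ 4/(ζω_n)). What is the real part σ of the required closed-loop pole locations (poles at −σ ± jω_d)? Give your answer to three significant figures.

σ ≈ 36.4

The settling-time spec alone fixes σ = ζω_n = 4/t_s = 4/0.110 = 36.4.
(Overshoot then fixes ζ = 0.291 and hence ω_d = σ·√(1−ζ²)/ζ = 120 rad/s.)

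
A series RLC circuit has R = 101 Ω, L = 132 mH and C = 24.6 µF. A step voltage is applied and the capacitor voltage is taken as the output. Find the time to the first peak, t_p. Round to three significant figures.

For a series RLC circuit (capacitor voltage as output), ω_n = 1/√(LC) = 1/√(132 mH · 24.6 µF) = 555 rad/s.
ζ = (R/2)·√(C/L) = (101/2)·√(24.6 µF/132 mH) = 0.689.
ω_d = ω_n√(1−ζ²) = 402 rad/s. t_p = π/ω_d = 0.00782 s.

t_p ≈ 0.00782 s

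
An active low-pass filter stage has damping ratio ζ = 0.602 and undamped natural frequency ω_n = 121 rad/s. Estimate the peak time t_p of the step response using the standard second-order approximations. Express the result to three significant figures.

t_p ≈ 0.0325 s

The damped frequency is ω_d = ω_n√(1−ζ²) = 121·√(1−0.362) = 96.6 rad/s.
Peak time t_p = π/ω_d = π/96.6 = 0.0325 s.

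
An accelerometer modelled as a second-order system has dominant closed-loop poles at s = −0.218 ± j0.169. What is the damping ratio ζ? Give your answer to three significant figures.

ζ ≈ 0.790

|pole| = ω_n = √(0.218² + 0.169²) = 0.276 rad/s; ζ = cos θ = σ/ω_n = 0.790.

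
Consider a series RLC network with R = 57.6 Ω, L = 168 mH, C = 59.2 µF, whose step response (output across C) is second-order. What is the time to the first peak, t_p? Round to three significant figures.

t_p ≈ 0.0118 s

For a series RLC circuit (capacitor voltage as output), ω_n = 1/√(LC) = 1/√(168 mH · 59.2 µF) = 317 rad/s.
ζ = (R/2)·√(C/L) = (57.6/2)·√(59.2 µF/168 mH) = 0.541.
ω_d = 317·√(1 − 0.541²) = 267 rad/s. t_p = π/ω_d = 0.0118 s.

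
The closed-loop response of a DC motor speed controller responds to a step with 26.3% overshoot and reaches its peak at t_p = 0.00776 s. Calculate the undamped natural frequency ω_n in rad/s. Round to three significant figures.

ζ from %OS: ζ = |ln 0.263|/√(π²+ln²0.263) = 0.391.
From t_p = π/ω_d, ω_d = π/0.00776 = 405 rad/s, so ω_n = ω_d/√(1−ζ²) = 440 rad/s.

ω_n ≈ 440 rad/s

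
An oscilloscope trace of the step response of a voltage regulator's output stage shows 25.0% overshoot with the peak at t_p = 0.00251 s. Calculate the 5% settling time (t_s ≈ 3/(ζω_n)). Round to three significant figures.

ζ from %OS: ζ = |ln 0.250|/√(π²+ln²0.250) = 0.404.
t_p = π/ω_d ⇒ ω_d = 1250 rad/s; then ω_n = ω_d/√(1−ζ²) = 1370 rad/s.
t_s ≈ 3/(ζω_n) = 3/(0.404·1370) = 0.00543 s.

t_s ≈ 0.00543 s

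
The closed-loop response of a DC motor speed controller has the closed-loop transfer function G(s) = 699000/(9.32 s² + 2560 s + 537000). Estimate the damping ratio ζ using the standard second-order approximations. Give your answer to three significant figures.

Dividing through by 9.32: denominator becomes s² + 274.7 s + 57620.
So ω_n = √57620 = 240 rad/s and ζ = 274.7/(2·240) = 0.572.

ζ ≈ 0.572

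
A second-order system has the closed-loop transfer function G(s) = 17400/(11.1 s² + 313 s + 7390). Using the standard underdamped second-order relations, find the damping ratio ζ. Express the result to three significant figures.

ζ ≈ 0.546

Dividing through by 11.1: denominator becomes s² + 28.20 s + 665.8.
So ω_n = √665.8 = 25.8 rad/s and ζ = 28.20/(2·25.8) = 0.546.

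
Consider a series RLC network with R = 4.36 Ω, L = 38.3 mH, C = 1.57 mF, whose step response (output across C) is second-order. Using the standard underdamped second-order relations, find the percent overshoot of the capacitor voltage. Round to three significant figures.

%OS ≈ 21.3%

For a series RLC circuit (capacitor voltage as output), ω_n = 1/√(LC) = 1/√(38.3 mH · 1.57 mF) = 129 rad/s.
ζ = (R/2)·√(C/L) = (4.36/2)·√(1.57 mF/38.3 mH) = 0.441.
Overshoot: exp(−π·0.441/√(1−0.441²)) = 0.213, i.e. 21.3%.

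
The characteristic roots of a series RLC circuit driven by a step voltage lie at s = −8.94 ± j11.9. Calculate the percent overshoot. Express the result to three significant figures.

%OS ≈ 9.44%

|pole| = ω_n = √(8.94² + 11.9²) = 14.9 rad/s; ζ = cos θ = σ/ω_n = 0.601.
Overshoot: exp(−π·0.601/√(1−0.601²)) = 0.0944, i.e. 9.44%.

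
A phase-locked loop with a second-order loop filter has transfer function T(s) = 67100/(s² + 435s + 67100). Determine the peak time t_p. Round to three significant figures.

t_p ≈ 0.0223 s

Comparing the denominator to s² + 2ζω_n s + ω_n²: ω_n = √67100 = 259 rad/s, and 2ζω_n = 435 so ζ = 435/(2·259) = 0.840.
ω_d = ω_n√(1−ζ²) = 141 rad/s. Then t_p = π/ω_d = 0.0223 s.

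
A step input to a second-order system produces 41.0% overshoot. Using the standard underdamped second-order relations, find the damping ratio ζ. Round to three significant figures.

From %OS = 100·exp(−πζ/√(1−ζ²)), invert to get ζ = −ln(OS)/√(π² + ln²(OS)) with OS = 0.410.
−ln 0.410 = 0.8916, so ζ = 0.8916/√(π² + 0.7949) = 0.273.

ζ ≈ 0.273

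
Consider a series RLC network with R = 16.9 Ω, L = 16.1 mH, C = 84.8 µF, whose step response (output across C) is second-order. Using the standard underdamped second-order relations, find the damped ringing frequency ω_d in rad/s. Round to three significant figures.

ω_d ≈ 676 rad/s

For a series RLC circuit (capacitor voltage as output), ω_n = 1/√(LC) = 1/√(16.1 mH · 84.8 µF) = 856 rad/s.
ζ = (R/2)·√(C/L) = (16.9/2)·√(84.8 µF/16.1 mH) = 0.613.
ω_d = 856·√(1 − 0.613²) = 676 rad/s.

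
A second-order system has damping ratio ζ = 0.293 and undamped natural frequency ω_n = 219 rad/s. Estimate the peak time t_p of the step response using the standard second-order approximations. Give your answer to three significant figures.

t_p ≈ 0.0150 s

The damped frequency is ω_d = ω_n√(1−ζ²) = 219·√(1−0.0858) = 209 rad/s.
Peak time t_p = π/ω_d = π/209 = 0.0150 s.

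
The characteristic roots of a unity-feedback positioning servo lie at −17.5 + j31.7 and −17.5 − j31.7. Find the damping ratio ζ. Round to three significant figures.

With σ = 17.5, ω_d = 31.7: ω_n = √(σ²+ω_d²) = 36.2 rad/s, ζ = σ/ω_n = 0.483.

ζ ≈ 0.483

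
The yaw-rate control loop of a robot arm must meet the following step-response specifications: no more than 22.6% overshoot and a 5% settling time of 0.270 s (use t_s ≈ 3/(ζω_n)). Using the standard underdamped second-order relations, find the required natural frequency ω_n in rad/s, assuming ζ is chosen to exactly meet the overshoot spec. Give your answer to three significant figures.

ζ = −ln(OS)/√(π² + (ln OS)²). With OS = 0.226, ln OS = −1.487 and ζ = 1.487/3.476 = 0.428.
From t_s ≈ 3/(ζω_n): ω_n = 3/(ζ·t_s) = 3/(0.428·0.270) = 26.0 rad/s.

ω_n ≈ 26.0 rad/s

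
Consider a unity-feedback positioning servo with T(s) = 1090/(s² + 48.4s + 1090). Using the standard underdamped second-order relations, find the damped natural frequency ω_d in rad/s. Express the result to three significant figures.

Matching coefficients with s² + 2ζω_n s + ω_n² gives ω_n² = 1090 ⇒ ω_n = 33.0 rad/s, and ζ = 48.4/(2ω_n) = 0.733.
The damped frequency ω_d = ω_n√(1−ζ²) = 22.5 rad/s.

ω_d ≈ 22.5 rad/s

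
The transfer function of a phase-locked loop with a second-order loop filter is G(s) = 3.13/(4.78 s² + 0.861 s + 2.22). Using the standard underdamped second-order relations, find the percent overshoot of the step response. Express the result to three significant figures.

%OS ≈ 65.8%

Dividing through by 4.78: denominator becomes s² + 0.1801 s + 0.4644.
So ω_n = √0.4644 = 0.681 rad/s and ζ = 0.1801/(2·0.681) = 0.132.
%OS = 100 e^{−πζ/√(1−ζ²)} with ζ = 0.132 gives 65.8%.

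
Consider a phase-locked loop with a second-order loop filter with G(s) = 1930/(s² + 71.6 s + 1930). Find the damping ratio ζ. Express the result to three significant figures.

Comparing the denominator to s² + 2ζω_n s + ω_n²: ω_n = √1930 = 43.9 rad/s, and 2ζω_n = 71.6 so ζ = 71.6/(2·43.9) = 0.815.

ζ ≈ 0.815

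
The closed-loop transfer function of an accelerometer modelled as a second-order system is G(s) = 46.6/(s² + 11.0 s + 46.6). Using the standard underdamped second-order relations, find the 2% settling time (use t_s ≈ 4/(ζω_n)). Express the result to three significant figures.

t_s ≈ 0.727 s

Matching coefficients with s² + 2ζω_n s + ω_n² gives ω_n² = 46.6 ⇒ ω_n = 6.83 rad/s, and ζ = 11.0/(2ω_n) = 0.806.
t_s ≈ 4/(ζω_n) = 4/(0.806·6.83) = 0.727 s.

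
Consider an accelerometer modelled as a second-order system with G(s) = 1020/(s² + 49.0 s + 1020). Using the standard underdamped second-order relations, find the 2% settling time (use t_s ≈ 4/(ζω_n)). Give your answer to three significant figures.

Matching coefficients with s² + 2ζω_n s + ω_n² gives ω_n² = 1020 ⇒ ω_n = 31.9 rad/s, and ζ = 49.0/(2ω_n) = 0.767.
t_s ≈ 4/(ζω_n) = 4/(0.767·31.9) = 0.163 s.

t_s ≈ 0.163 s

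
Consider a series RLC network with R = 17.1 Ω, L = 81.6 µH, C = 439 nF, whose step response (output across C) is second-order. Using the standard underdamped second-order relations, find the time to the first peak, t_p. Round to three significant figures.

t_p ≈ 0.0000241 s

For a series RLC circuit (capacitor voltage as output), ω_n = 1/√(LC) = 1/√(81.6 µH · 439 nF) = 167000 rad/s.
ζ = (R/2)·√(C/L) = (17.1/2)·√(439 nF/81.6 µH) = 0.627.
ω_d = 167000·√(1 − 0.627²) = 130000 rad/s. t_p = π/ω_d = 0.0000241 s.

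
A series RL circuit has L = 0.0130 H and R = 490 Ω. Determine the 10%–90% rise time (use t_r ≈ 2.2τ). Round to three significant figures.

t_r ≈ 0.0000584 s

τ = L/R = 0.0130/490 = 0.0000265 s.
t_r ≈ 2.2τ = 0.0000584 s.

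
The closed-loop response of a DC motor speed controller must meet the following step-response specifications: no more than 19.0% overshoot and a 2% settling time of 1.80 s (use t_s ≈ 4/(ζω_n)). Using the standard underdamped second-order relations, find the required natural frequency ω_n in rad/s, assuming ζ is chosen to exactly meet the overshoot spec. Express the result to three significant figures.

Inverting the overshoot relation: ζ = |ln 0.190|/√(π² + ln²0.190) = 0.467.
From t_s ≈ 4/(ζω_n): ω_n = 4/(ζ·t_s) = 4/(0.467·1.80) = 4.75 rad/s.

ω_n ≈ 4.75 rad/s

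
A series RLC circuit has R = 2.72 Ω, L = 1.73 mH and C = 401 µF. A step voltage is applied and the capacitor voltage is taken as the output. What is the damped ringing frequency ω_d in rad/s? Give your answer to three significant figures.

For a series RLC circuit (capacitor voltage as output), ω_n = 1/√(LC) = 1/√(1.73 mH · 401 µF) = 1200 rad/s.
ζ = (R/2)·√(C/L) = (2.72/2)·√(401 µF/1.73 mH) = 0.655.
ω_d = 1200·√(1 − 0.655²) = 907 rad/s.

ω_d ≈ 907 rad/s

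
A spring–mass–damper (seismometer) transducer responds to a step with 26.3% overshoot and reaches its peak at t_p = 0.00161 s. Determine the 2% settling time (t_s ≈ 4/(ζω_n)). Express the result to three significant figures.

t_s ≈ 0.00482 s

From the overshoot, ζ = −ln(OS)/√(π²+ln²(OS)) = 0.391.
From t_p = π/ω_d, ω_d = π/0.00161 = 1950 rad/s, so ω_n = ω_d/√(1−ζ²) = 2120 rad/s.
t_s ≈ 4/(ζω_n) = 4/(0.391·2120) = 0.00482 s.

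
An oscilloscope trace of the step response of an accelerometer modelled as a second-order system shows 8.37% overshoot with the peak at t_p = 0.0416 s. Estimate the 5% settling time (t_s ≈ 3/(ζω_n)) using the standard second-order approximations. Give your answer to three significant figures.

t_s ≈ 0.0503 s

From the overshoot, ζ = −ln(OS)/√(π²+ln²(OS)) = 0.620.
t_p = π/ω_d ⇒ ω_d = 75.5 rad/s; then ω_n = ω_d/√(1−ζ²) = 96.2 rad/s.
t_s ≈ 3/(ζω_n) = 3/(0.620·96.2) = 0.0503 s.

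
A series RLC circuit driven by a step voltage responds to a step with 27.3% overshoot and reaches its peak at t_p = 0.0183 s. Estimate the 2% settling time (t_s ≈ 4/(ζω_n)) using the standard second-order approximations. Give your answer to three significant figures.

t_s ≈ 0.0564 s

From the overshoot, ζ = −ln(OS)/√(π²+ln²(OS)) = 0.382.
t_p = π/ω_d ⇒ ω_d = 172 rad/s; then ω_n = ω_d/√(1−ζ²) = 186 rad/s.
t_s ≈ 4/(ζω_n) = 4/(0.382·186) = 0.0564 s.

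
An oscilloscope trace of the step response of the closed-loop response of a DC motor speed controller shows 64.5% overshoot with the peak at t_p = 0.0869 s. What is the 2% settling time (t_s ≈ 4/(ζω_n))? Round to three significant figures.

t_s ≈ 0.793 s

ζ from %OS: ζ = |ln 0.645|/√(π²+ln²0.645) = 0.138.
From t_p = π/ω_d, ω_d = π/0.0869 = 36.2 rad/s, so ω_n = ω_d/√(1−ζ²) = 36.5 rad/s.
t_s ≈ 4/(ζω_n) = 4/(0.138·36.5) = 0.793 s.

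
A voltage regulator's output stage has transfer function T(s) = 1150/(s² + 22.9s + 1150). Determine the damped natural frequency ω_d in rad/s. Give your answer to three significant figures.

Matching coefficients with s² + 2ζω_n s + ω_n² gives ω_n² = 1150 ⇒ ω_n = 33.9 rad/s, and ζ = 22.9/(2ω_n) = 0.338.
ω_d = ω_n√(1−ζ²) = 31.9 rad/s.

ω_d ≈ 31.9 rad/s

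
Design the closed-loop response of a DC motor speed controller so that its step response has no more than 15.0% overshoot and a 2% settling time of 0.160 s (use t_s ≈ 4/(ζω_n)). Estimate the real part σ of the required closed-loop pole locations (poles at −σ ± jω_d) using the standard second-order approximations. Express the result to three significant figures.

σ ≈ 25.0

The settling-time spec alone fixes σ = ζω_n = 4/t_s = 4/0.160 = 25.0.
(Overshoot then fixes ζ = 0.517 and hence ω_d = σ·√(1−ζ²)/ζ = 41.4 rad/s.)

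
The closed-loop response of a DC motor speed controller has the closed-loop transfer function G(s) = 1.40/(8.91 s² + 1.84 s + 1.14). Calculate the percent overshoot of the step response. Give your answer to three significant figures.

%OS ≈ 38.8%

Dividing through by 8.91: denominator becomes s² + 0.2065 s + 0.1279.
So ω_n = √0.1279 = 0.358 rad/s and ζ = 0.2065/(2·0.358) = 0.289.
Overshoot: exp(−π·0.289/√(1−0.289²)) = 0.388, i.e. 38.8%.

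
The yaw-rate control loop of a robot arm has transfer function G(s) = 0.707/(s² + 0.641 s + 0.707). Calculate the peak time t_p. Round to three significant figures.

t_p ≈ 4.04 s

Comparing the denominator to s² + 2ζω_n s + ω_n²: ω_n = √0.707 = 0.841 rad/s, and 2ζω_n = 0.641 so ζ = 0.641/(2·0.841) = 0.381.
ω_d = 0.841·√(1 − 0.381²) = 0.777 rad/s. Then t_p = π/ω_d = 4.04 s.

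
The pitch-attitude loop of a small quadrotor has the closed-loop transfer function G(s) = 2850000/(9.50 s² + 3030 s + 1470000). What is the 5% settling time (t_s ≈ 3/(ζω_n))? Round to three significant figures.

t_s ≈ 0.0188 s

Dividing through by 9.50: denominator becomes s² + 318.9 s + 154700.
So ω_n = √154700 = 393 rad/s and ζ = 318.9/(2·393) = 0.405.
t_s ≈ 3/(ζω_n) = 0.0188 s.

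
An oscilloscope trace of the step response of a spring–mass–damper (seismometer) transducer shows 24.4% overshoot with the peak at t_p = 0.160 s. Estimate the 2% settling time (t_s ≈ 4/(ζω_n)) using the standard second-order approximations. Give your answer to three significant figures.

From the overshoot, ζ = −ln(OS)/√(π²+ln²(OS)) = 0.410.
t_p = π/ω_d ⇒ ω_d = 19.6 rad/s; then ω_n = ω_d/√(1−ζ²) = 21.5 rad/s.
t_s ≈ 4/(ζω_n) = 4/(0.410·21.5) = 0.454 s.

t_s ≈ 0.454 s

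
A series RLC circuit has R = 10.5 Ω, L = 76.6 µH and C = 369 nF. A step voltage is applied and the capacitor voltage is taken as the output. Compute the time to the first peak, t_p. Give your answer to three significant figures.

For a series RLC circuit (capacitor voltage as output), ω_n = 1/√(LC) = 1/√(76.6 µH · 369 nF) = 188000 rad/s.
ζ = (R/2)·√(C/L) = (10.5/2)·√(369 nF/76.6 µH) = 0.364.
The damped frequency ω_d = ω_n√(1−ζ²) = 175000 rad/s. t_p = π/ω_d = 0.0000179 s.

t_p ≈ 0.0000179 s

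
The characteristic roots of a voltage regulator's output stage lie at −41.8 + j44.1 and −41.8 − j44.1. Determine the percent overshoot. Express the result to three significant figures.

With σ = 41.8, ω_d = 44.1: ω_n = √(σ²+ω_d²) = 60.8 rad/s, ζ = σ/ω_n = 0.688.
%OS = 100 e^{−πζ/√(1−ζ²)} with ζ = 0.688 gives 5.09%.

%OS ≈ 5.09%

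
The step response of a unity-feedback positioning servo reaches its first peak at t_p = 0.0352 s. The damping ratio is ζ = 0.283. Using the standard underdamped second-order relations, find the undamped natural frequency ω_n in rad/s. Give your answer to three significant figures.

Peak time t_p = π/ω_d, so ω_d = π/t_p = π/0.0352 = 89.2 rad/s.
ω_n = ω_d/√(1−ζ²) = 89.2/√0.920 = 93.1 rad/s.

ω_n ≈ 93.1 rad/s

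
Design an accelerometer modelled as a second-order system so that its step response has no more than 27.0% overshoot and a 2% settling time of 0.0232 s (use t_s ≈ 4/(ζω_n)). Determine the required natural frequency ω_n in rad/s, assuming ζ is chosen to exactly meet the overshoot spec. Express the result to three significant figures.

From %OS = 100·exp(−πζ/√(1−ζ²)), invert to get ζ = −ln(OS)/√(π² + ln²(OS)) with OS = 0.270.
−ln 0.270 = 1.309, so ζ = 1.309/√(π² + 1.714) = 0.385.
From t_s ≈ 4/(ζω_n): ω_n = 4/(ζ·t_s) = 4/(0.385·0.0232) = 448 rad/s.

ω_n ≈ 448 rad/s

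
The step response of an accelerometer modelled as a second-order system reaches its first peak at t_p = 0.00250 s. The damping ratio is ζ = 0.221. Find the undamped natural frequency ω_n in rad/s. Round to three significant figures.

Peak time t_p = π/ω_d, so ω_d = π/t_p = π/0.00250 = 1260 rad/s.
ω_n = ω_d/√(1−ζ²) = 1260/√0.951 = 1290 rad/s.

ω_n ≈ 1290 rad/s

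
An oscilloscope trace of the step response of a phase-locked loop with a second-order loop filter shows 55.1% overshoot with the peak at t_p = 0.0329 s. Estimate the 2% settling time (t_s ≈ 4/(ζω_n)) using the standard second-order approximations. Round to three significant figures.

t_s ≈ 0.221 s

The overshoot fixes ζ = −ln(OS)/√(π²+ln²(OS)) = 0.186.
t_p = π/ω_d ⇒ ω_d = 95.5 rad/s; then ω_n = ω_d/√(1−ζ²) = 97.2 rad/s.
t_s ≈ 4/(ζω_n) = 4/(0.186·97.2) = 0.221 s.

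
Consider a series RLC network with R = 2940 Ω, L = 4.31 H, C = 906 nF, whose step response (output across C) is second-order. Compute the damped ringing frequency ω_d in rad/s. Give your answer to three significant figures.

For a series RLC circuit (capacitor voltage as output), ω_n = 1/√(LC) = 1/√(4.31 H · 906 nF) = 506 rad/s.
ζ = (R/2)·√(C/L) = (2940/2)·√(906 nF/4.31 H) = 0.674.
ω_d = ω_n√(1−ζ²) = 374 rad/s.

ω_d ≈ 374 rad/s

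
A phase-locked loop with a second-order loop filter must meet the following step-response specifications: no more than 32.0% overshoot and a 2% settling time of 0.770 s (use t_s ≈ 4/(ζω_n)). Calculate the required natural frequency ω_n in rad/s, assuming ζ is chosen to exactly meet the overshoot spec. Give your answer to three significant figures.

ω_n ≈ 15.2 rad/s

Inverting the overshoot relation: ζ = |ln 0.320|/√(π² + ln²0.320) = 0.341.
From t_s ≈ 4/(ζω_n): ω_n = 4/(ζ·t_s) = 4/(0.341·0.770) = 15.2 rad/s.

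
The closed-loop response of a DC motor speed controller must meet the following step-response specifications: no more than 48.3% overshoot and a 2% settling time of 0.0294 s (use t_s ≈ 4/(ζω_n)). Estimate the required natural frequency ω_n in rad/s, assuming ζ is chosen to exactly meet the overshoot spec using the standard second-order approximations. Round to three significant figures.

ω_n ≈ 603 rad/s

From %OS = 100·exp(−πζ/√(1−ζ²)), invert to get ζ = −ln(OS)/√(π² + ln²(OS)) with OS = 0.483.
−ln 0.483 = 0.7277, so ζ = 0.7277/√(π² + 0.5296) = 0.226.
From t_s ≈ 4/(ζω_n): ω_n = 4/(ζ·t_s) = 4/(0.226·0.0294) = 603 rad/s.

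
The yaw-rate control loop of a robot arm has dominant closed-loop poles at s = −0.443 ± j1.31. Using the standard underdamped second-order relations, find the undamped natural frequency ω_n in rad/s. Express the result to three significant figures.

ω_n ≈ 1.38 rad/s

|pole| = ω_n = √(0.443² + 1.31²) = 1.38 rad/s; ζ = cos θ = σ/ω_n = 0.320.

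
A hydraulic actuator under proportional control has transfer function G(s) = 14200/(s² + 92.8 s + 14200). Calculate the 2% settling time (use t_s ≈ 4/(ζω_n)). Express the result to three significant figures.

t_s ≈ 0.0862 s

ω_n = √14200 = 119 rad/s; ζ = 92.8/(2·119) = 0.389.
t_s ≈ 4/(ζω_n) = 4/(0.389·119) = 0.0862 s.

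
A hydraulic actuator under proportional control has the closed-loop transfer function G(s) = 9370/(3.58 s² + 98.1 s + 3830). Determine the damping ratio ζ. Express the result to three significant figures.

Dividing through by 3.58: denominator becomes s² + 27.40 s + 1070.
So ω_n = √1070 = 32.7 rad/s and ζ = 27.40/(2·32.7) = 0.419.

ζ ≈ 0.419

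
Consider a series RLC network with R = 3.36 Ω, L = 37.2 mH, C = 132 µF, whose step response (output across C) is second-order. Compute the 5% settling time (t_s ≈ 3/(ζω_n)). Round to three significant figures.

For a series RLC circuit (capacitor voltage as output), ω_n = 1/√(LC) = 1/√(37.2 mH · 132 µF) = 451 rad/s.
ζ = (R/2)·√(C/L) = (3.36/2)·√(132 µF/37.2 mH) = 0.100.
t_s ≈ 3/(ζω_n) = 0.0664 s.

t_s ≈ 0.0664 s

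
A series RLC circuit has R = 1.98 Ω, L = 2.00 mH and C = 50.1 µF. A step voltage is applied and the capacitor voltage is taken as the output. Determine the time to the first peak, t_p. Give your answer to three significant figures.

For a series RLC circuit (capacitor voltage as output), ω_n = 1/√(LC) = 1/√(2.00 mH · 50.1 µF) = 3160 rad/s.
ζ = (R/2)·√(C/L) = (1.98/2)·√(50.1 µF/2.00 mH) = 0.157.
ω_d = 3160·√(1 − 0.157²) = 3120 rad/s. t_p = π/ω_d = 0.00101 s.

t_p ≈ 0.00101 s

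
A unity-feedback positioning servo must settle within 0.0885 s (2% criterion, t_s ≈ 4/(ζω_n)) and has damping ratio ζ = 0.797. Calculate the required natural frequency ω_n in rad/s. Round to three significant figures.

ω_n ≈ 56.7 rad/s

Rearranging t_s ≈ 4/(ζω_n) gives ω_n = 4/(ζ·t_s) = 4/(0.797 × 0.0885) = 56.7 rad/s.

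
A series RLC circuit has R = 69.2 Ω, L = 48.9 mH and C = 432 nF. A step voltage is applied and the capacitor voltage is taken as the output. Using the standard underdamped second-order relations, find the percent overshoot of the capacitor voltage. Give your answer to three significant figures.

For a series RLC circuit (capacitor voltage as output), ω_n = 1/√(LC) = 1/√(48.9 mH · 432 nF) = 6880 rad/s.
ζ = (R/2)·√(C/L) = (69.2/2)·√(432 nF/48.9 mH) = 0.103.
%OS = 100·exp(−πζ/√(1−ζ²)) = 72.3%.

%OS ≈ 72.3%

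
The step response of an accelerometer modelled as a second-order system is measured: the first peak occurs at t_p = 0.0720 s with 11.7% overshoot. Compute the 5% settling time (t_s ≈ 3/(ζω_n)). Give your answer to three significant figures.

ζ from %OS: ζ = |ln 0.117|/√(π²+ln²0.117) = 0.564.
From t_p = π/ω_d, ω_d = π/0.0720 = 43.6 rad/s, so ω_n = ω_d/√(1−ζ²) = 52.8 rad/s.
t_s ≈ 3/(ζω_n) = 3/(0.564·52.8) = 0.101 s.

t_s ≈ 0.101 s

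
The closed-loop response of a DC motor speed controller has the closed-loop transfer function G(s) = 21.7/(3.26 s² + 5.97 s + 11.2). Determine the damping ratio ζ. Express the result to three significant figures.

ζ ≈ 0.494

Dividing through by 3.26: denominator becomes s² + 1.831 s + 3.436.
So ω_n = √3.436 = 1.85 rad/s and ζ = 1.831/(2·1.85) = 0.494.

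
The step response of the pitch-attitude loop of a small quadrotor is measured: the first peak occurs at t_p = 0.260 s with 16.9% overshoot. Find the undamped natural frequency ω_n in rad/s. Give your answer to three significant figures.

ω_n ≈ 13.9 rad/s

The overshoot fixes ζ = −ln(OS)/√(π²+ln²(OS)) = 0.493.
t_p = π/ω_d ⇒ ω_d = 12.1 rad/s; then ω_n = ω_d/√(1−ζ²) = 13.9 rad/s.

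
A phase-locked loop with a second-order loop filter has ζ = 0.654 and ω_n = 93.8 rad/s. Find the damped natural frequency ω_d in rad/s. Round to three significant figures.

ω_d ≈ 71.0 rad/s

ω_d = ω_n√(1−ζ²) = 93.8·√0.572 = 71.0 rad/s.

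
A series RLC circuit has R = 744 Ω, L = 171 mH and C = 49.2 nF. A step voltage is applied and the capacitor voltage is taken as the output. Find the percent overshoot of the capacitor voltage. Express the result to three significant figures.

%OS ≈ 52.7%

For a series RLC circuit (capacitor voltage as output), ω_n = 1/√(LC) = 1/√(171 mH · 49.2 nF) = 10900 rad/s.
ζ = (R/2)·√(C/L) = (744/2)·√(49.2 nF/171 mH) = 0.200.
Overshoot: exp(−π·0.200/√(1−0.200²)) = 0.527, i.e. 52.7%.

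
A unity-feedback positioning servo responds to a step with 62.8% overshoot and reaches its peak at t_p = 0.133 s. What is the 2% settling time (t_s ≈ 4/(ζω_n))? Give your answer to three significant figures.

t_s ≈ 1.14 s

ζ from %OS: ζ = |ln 0.628|/√(π²+ln²0.628) = 0.146.
From t_p = π/ω_d, ω_d = π/0.133 = 23.6 rad/s, so ω_n = ω_d/√(1−ζ²) = 23.9 rad/s.
t_s ≈ 4/(ζω_n) = 4/(0.146·23.9) = 1.14 s.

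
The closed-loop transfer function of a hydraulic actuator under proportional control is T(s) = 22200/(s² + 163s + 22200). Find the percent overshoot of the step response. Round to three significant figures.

Matching coefficients with s² + 2ζω_n s + ω_n² gives ω_n² = 22200 ⇒ ω_n = 149 rad/s, and ζ = 163/(2ω_n) = 0.547.
%OS = 100 e^{−πζ/√(1−ζ²)} with ζ = 0.547 gives 12.8%.

%OS ≈ 12.8%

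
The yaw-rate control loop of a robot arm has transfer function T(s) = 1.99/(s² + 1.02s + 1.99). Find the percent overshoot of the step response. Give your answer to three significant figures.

%OS ≈ 29.6%

Matching coefficients with s² + 2ζω_n s + ω_n² gives ω_n² = 1.99 ⇒ ω_n = 1.41 rad/s, and ζ = 1.02/(2ω_n) = 0.362.
Overshoot: exp(−π·0.362/√(1−0.362²)) = 0.296, i.e. 29.6%.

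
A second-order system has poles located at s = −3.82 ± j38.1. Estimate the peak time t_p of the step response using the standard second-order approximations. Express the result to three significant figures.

t_p = π/ω_d with ω_d = 38.1 (the imaginary part), so t_p = 0.0825 s.

t_p ≈ 0.0825 s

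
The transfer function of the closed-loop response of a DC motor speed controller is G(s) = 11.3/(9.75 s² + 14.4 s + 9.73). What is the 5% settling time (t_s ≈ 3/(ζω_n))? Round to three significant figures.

t_s ≈ 4.06 s

Dividing through by 9.75: denominator becomes s² + 1.477 s + 0.9979.
So ω_n = √0.9979 = 0.999 rad/s and ζ = 1.477/(2·0.999) = 0.739.
t_s ≈ 3/(ζω_n) = 4.06 s.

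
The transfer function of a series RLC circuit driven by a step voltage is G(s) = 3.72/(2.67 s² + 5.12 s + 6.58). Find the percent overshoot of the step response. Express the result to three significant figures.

%OS ≈ 8.86%

Dividing through by 2.67: denominator becomes s² + 1.918 s + 2.464.
So ω_n = √2.464 = 1.57 rad/s and ζ = 1.918/(2·1.57) = 0.611.
%OS = 100·exp(−πζ/√(1−ζ²)) = 8.86%.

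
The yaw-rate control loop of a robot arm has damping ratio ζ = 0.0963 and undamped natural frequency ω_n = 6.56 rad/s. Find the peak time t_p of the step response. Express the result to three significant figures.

t_p ≈ 0.481 s

The damped frequency is ω_d = ω_n√(1−ζ²) = 6.56·√(1−0.00927) = 6.53 rad/s.
Peak time t_p = π/ω_d = π/6.53 = 0.481 s.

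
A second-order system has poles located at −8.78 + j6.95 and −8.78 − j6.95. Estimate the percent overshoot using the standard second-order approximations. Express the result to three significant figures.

With σ = 8.78, ω_d = 6.95: ω_n = √(σ²+ω_d²) = 11.2 rad/s, ζ = σ/ω_n = 0.784.
%OS = 100·exp(−πζ/√(1−ζ²)) = 1.89%.

%OS ≈ 1.89%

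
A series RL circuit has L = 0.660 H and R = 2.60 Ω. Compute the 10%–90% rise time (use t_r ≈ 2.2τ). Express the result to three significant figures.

τ = L/R = 0.660/2.60 = 0.254 s.
t_r ≈ 2.2τ = 0.558 s.

t_r ≈ 0.558 s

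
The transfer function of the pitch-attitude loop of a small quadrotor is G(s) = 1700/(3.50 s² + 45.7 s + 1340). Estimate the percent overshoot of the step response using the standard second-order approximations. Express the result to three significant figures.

%OS ≈ 32.9%

Dividing through by 3.50: denominator becomes s² + 13.06 s + 382.9.
So ω_n = √382.9 = 19.6 rad/s and ζ = 13.06/(2·19.6) = 0.334.
%OS = 100 e^{−πζ/√(1−ζ²)} with ζ = 0.334 gives 32.9%.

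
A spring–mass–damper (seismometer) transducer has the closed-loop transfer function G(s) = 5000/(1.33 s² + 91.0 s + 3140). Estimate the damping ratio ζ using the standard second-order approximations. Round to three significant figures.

ζ ≈ 0.704

Dividing through by 1.33: denominator becomes s² + 68.42 s + 2361.
So ω_n = √2361 = 48.6 rad/s and ζ = 68.42/(2·48.6) = 0.704.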